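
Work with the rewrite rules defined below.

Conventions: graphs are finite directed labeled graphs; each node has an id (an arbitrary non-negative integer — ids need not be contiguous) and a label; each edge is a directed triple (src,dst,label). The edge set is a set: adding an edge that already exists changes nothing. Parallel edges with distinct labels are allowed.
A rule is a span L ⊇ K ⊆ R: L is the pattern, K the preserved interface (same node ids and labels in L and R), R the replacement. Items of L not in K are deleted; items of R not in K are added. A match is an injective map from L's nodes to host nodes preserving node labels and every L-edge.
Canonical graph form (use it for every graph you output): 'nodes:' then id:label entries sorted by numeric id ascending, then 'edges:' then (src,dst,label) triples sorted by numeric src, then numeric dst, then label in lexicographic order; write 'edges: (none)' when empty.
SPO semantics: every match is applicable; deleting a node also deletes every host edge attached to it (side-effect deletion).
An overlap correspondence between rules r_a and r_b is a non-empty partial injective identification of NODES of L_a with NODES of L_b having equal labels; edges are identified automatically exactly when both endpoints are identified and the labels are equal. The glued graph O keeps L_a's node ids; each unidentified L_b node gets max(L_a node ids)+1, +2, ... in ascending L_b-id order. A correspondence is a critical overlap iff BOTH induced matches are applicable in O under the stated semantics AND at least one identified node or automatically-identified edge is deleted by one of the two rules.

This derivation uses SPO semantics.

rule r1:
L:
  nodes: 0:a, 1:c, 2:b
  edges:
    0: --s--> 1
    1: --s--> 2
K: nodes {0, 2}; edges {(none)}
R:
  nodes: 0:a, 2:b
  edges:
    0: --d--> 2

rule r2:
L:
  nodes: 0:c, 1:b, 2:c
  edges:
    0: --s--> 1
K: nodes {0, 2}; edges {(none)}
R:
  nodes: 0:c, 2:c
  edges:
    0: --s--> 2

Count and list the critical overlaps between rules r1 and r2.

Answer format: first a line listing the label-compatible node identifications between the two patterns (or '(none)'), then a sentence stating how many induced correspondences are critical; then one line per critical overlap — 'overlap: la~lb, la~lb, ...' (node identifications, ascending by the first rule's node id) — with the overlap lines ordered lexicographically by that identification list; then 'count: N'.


label-compatible node identifications between L(r1) and L(r2): 1~0, 1~2, 2~1
5 of the induced correspondences are critical overlaps of r1 and r2.
overlap: 1~0
overlap: 1~0, 2~1
overlap: 1~2
overlap: 1~2, 2~1
overlap: 2~1
count: 5


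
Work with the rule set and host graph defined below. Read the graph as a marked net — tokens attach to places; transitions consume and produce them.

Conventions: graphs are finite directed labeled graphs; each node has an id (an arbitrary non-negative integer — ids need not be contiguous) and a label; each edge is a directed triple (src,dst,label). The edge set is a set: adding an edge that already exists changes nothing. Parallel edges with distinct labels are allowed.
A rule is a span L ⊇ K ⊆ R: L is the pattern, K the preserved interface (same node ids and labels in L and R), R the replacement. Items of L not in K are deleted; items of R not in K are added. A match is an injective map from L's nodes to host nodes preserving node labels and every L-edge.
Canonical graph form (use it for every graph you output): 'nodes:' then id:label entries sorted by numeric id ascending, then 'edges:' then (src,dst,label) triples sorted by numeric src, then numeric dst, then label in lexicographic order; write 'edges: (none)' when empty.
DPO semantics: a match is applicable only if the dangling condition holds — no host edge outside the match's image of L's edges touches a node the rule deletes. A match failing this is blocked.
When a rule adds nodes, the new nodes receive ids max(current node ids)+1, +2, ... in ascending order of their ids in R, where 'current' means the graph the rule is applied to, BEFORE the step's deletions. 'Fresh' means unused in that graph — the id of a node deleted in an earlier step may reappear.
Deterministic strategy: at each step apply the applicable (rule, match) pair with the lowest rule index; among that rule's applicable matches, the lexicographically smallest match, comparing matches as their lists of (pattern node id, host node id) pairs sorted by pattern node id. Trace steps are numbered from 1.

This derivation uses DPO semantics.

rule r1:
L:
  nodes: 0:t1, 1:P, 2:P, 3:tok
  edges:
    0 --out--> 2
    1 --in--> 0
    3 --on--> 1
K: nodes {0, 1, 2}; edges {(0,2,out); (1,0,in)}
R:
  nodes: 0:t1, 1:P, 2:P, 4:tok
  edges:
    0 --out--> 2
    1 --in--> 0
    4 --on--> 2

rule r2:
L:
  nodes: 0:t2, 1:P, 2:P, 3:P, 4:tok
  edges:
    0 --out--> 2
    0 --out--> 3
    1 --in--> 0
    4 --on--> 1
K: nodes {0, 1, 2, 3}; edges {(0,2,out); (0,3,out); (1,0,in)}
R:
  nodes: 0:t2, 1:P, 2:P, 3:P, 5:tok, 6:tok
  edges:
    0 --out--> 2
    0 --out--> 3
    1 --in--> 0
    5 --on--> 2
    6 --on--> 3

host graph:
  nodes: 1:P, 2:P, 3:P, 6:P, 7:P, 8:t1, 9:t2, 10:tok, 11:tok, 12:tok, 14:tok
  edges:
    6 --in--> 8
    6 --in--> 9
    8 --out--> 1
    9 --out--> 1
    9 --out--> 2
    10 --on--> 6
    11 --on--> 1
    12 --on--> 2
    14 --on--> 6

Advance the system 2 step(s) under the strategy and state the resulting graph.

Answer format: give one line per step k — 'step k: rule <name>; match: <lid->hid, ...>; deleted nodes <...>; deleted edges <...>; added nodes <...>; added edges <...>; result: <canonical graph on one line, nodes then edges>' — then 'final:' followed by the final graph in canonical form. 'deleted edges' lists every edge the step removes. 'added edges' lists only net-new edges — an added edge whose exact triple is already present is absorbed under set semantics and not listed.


step 1: rule r1; match: 0->8, 1->6, 2->1, 3->10; deleted nodes 10; deleted edges (10,6,on); added nodes 15; added edges (15,1,on); result: nodes: 1:P, 2:P, 3:P, 6:P, 7:P, 8:t1, 9:t2, 11:tok, 12:tok, 14:tok, 15:tok edges: (6,8,in); (6,9,in); (8,1,out); (9,1,out); (9,2,out); (11,1,on); (12,2,on); (14,6,on); (15,1,on)
step 2: rule r1; match: 0->8, 1->6, 2->1, 3->14; deleted nodes 14; deleted edges (14,6,on); added nodes 16; added edges (16,1,on); result: nodes: 1:P, 2:P, 3:P, 6:P, 7:P, 8:t1, 9:t2, 11:tok, 12:tok, 15:tok, 16:tok edges: (6,8,in); (6,9,in); (8,1,out); (9,1,out); (9,2,out); (11,1,on); (12,2,on); (15,1,on); (16,1,on)
final:
nodes: 1:P, 2:P, 3:P, 6:P, 7:P, 8:t1, 9:t2, 11:tok, 12:tok, 15:tok, 16:tok
edges: (6,8,in); (6,9,in); (8,1,out); (9,1,out); (9,2,out); (11,1,on); (12,2,on); (15,1,on); (16,1,on)


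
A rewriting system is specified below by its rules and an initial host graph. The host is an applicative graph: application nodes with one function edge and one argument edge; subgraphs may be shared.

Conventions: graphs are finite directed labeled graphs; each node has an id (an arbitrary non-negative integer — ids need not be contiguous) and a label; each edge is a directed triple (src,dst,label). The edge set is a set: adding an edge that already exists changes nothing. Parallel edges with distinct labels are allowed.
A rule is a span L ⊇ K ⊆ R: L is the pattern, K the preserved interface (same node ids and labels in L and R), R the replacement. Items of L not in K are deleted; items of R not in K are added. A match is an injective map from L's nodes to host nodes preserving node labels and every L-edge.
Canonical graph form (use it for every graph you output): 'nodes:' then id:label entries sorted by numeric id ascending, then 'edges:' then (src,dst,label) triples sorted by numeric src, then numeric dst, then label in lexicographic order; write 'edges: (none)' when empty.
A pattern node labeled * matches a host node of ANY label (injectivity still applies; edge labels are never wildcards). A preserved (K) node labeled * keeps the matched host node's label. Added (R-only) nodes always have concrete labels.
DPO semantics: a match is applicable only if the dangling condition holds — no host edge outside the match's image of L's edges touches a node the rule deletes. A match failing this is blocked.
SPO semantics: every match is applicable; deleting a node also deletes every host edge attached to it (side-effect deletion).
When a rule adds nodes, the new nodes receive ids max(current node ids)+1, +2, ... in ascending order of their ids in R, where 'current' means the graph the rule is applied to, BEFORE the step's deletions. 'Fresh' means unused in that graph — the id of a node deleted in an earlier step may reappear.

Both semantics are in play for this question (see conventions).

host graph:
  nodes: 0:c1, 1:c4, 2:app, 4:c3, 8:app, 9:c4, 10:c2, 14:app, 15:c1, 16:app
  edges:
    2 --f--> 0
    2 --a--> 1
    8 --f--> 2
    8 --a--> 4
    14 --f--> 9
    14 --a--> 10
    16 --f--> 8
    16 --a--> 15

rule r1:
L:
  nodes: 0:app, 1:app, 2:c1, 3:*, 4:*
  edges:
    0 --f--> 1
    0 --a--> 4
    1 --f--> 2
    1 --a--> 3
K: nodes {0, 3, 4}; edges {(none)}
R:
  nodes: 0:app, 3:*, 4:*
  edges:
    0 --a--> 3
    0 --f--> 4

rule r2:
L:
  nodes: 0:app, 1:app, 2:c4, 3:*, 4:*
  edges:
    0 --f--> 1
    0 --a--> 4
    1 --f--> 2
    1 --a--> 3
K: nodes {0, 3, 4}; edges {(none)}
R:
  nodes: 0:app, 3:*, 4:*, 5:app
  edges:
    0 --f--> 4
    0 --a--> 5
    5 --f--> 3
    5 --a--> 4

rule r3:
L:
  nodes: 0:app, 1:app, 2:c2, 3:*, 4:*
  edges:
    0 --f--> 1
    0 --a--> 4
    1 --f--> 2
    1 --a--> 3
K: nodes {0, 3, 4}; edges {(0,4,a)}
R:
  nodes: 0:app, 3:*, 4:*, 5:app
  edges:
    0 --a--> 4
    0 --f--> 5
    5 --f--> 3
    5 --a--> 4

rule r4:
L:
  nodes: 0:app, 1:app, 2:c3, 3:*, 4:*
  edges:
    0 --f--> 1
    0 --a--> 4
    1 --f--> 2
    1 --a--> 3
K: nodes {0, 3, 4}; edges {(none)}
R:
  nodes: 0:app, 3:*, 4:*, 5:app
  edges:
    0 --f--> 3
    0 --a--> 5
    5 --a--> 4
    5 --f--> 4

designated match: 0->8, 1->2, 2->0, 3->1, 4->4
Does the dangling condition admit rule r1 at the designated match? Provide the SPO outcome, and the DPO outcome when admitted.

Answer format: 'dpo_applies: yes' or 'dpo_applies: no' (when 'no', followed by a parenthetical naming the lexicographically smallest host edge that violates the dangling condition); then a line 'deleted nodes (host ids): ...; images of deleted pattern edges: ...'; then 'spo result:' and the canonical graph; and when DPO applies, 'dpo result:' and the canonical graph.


dpo_applies: yes
deleted nodes (host ids): 0, 2; images of deleted pattern edges: (2,0,f); (2,1,a); (8,2,f); (8,4,a)
spo result:
nodes: 1:c4, 4:c3, 8:app, 9:c4, 10:c2, 14:app, 15:c1, 16:app
edges: (8,1,a); (8,4,f); (14,9,f); (14,10,a); (16,8,f); (16,15,a)
dpo result:
nodes: 1:c4, 4:c3, 8:app, 9:c4, 10:c2, 14:app, 15:c1, 16:app
edges: (8,1,a); (8,4,f); (14,9,f); (14,10,a); (16,8,f); (16,15,a)


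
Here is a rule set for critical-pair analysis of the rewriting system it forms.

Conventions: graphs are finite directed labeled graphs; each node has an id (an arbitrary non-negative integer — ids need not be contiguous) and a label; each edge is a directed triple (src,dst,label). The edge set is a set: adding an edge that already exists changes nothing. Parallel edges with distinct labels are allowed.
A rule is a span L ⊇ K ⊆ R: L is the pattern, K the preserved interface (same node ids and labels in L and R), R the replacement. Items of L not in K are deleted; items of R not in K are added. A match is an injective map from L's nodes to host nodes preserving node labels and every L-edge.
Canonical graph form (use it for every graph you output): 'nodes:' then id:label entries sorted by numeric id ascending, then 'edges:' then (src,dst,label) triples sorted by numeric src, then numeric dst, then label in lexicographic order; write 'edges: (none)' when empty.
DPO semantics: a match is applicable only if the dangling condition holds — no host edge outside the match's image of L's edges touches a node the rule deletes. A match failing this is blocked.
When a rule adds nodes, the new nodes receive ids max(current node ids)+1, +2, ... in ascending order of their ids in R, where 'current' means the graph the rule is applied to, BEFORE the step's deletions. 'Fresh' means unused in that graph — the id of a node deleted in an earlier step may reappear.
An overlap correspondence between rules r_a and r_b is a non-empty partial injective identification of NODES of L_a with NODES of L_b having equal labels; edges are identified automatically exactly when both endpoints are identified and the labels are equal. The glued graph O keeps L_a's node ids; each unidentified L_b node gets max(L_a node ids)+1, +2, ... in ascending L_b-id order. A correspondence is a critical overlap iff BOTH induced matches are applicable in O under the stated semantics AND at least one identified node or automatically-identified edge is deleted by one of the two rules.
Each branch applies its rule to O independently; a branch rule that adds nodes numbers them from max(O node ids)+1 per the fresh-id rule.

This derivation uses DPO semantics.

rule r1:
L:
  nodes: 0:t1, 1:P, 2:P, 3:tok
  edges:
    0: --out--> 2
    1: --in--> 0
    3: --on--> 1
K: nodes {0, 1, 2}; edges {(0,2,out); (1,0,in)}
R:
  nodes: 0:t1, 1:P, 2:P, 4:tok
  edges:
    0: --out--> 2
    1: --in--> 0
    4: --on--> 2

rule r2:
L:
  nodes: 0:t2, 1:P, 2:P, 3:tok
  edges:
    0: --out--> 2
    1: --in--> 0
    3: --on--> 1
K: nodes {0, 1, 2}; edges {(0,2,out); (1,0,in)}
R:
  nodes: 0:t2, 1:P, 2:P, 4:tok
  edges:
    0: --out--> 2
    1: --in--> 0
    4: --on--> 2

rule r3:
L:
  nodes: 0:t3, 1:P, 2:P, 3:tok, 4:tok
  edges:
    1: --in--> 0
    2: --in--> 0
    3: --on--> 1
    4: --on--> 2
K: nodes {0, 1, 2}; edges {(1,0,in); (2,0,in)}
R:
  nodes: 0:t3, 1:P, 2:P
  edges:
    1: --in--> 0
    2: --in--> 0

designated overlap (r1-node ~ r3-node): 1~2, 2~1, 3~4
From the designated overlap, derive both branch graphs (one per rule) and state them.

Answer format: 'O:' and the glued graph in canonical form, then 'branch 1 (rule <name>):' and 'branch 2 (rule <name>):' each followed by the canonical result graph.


O:
nodes: 0:t1, 1:P, 2:P, 3:tok, 4:t3, 5:tok
edges: (0,2,out); (1,0,in); (1,4,in); (2,4,in); (3,1,on); (5,2,on)
branch 1 (rule r1):
nodes: 0:t1, 1:P, 2:P, 4:t3, 5:tok, 6:tok
edges: (0,2,out); (1,0,in); (1,4,in); (2,4,in); (5,2,on); (6,2,on)
branch 2 (rule r3):
nodes: 0:t1, 1:P, 2:P, 4:t3
edges: (0,2,out); (1,0,in); (1,4,in); (2,4,in)


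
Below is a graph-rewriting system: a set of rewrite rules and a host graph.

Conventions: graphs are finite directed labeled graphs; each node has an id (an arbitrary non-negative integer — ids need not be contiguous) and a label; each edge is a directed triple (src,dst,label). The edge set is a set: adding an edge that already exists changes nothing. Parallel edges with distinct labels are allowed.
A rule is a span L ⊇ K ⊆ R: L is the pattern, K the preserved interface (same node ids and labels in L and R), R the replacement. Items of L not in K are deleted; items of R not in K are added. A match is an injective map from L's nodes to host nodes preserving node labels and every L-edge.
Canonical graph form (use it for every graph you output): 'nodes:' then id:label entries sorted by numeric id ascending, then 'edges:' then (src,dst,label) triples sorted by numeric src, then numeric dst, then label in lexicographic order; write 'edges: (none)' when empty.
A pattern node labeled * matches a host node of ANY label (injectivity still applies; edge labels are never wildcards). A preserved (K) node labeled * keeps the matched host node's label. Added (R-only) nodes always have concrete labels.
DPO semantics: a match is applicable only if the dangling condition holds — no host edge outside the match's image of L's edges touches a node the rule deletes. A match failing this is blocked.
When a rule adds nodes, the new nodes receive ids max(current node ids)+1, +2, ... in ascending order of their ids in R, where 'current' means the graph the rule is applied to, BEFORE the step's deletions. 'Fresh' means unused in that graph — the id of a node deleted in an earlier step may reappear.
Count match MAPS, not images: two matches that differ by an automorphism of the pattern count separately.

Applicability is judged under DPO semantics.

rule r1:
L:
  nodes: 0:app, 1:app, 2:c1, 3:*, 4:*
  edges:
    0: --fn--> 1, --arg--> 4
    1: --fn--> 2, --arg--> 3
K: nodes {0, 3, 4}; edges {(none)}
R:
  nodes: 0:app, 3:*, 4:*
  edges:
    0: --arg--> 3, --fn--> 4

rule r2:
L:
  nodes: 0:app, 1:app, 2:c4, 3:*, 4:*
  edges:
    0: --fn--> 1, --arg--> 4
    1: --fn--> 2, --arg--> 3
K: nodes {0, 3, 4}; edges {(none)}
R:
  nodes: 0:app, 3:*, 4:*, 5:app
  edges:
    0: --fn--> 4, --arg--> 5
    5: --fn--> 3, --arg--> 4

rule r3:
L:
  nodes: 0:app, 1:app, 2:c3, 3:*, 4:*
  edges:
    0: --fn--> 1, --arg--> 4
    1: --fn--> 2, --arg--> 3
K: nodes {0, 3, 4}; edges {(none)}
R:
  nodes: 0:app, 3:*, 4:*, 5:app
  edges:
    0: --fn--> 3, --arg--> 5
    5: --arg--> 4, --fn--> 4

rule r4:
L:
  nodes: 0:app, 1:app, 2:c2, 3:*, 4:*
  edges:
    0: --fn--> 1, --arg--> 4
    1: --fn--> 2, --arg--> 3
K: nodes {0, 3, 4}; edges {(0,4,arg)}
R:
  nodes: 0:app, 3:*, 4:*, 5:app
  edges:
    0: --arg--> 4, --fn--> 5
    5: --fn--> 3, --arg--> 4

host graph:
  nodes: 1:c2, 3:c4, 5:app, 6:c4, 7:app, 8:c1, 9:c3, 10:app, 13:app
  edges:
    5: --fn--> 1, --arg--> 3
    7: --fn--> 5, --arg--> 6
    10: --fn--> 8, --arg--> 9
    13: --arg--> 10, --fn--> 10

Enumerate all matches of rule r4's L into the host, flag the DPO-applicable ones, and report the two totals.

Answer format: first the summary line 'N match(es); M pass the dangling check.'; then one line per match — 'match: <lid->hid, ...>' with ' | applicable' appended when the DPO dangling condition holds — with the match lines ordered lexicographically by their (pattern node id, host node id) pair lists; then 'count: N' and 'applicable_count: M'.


1 match(es); 1 pass the dangling check.
match: 0->7, 1->5, 2->1, 3->3, 4->6 | applicable
count: 1
applicable_count: 1


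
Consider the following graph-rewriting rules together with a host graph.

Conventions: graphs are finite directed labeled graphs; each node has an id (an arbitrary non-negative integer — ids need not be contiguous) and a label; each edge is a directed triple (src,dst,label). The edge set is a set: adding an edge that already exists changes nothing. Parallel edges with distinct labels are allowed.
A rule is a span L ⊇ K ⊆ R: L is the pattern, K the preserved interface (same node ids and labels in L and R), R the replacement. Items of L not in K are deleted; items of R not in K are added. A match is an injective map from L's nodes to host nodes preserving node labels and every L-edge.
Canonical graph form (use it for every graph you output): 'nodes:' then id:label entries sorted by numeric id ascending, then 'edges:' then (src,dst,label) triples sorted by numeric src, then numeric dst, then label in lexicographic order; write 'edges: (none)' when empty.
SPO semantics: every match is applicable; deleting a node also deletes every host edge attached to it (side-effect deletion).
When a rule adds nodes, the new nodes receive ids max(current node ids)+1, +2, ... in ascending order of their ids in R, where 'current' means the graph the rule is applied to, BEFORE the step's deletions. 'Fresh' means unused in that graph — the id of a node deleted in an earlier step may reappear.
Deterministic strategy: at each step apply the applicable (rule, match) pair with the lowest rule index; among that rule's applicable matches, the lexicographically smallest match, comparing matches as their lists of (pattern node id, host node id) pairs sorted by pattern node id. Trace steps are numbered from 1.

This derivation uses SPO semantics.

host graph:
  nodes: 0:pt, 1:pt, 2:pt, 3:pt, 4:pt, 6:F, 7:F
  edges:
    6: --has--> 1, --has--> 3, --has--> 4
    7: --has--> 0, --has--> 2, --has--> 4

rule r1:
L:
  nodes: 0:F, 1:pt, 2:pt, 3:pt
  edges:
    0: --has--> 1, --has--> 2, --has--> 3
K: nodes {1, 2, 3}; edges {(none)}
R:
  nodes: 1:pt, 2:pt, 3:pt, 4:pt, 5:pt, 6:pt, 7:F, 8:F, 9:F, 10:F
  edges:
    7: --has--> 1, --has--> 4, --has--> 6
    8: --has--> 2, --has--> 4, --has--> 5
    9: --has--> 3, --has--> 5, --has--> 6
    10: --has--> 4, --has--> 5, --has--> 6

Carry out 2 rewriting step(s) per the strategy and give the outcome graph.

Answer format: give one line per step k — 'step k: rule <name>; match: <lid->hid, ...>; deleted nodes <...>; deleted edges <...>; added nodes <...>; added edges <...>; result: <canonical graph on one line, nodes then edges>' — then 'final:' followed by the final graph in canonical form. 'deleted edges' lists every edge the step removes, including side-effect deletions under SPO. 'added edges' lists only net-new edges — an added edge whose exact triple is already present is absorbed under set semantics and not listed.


step 1: rule r1; match: 0->6, 1->1, 2->3, 3->4; deleted nodes 6; deleted edges (6,1,has); (6,3,has); (6,4,has); added nodes 8, 9, 10, 11, 12, 13, 14; added edges (11,1,has); (11,8,has); (11,10,has); (12,3,has); (12,8,has); (12,9,has); (13,4,has); (13,9,has); (13,10,has); (14,8,has); (14,9,has); (14,10,has); result: nodes: 0:pt, 1:pt, 2:pt, 3:pt, 4:pt, 7:F, 8:pt, 9:pt, 10:pt, 11:F, 12:F, 13:F, 14:F edges: (7,0,has); (7,2,has); (7,4,has); (11,1,has); (11,8,has); (11,10,has); (12,3,has); (12,8,has); (12,9,has); (13,4,has); (13,9,has); (13,10,has); (14,8,has); (14,9,has); (14,10,has)
step 2: rule r1; match: 0->7, 1->0, 2->2, 3->4; deleted nodes 7; deleted edges (7,0,has); (7,2,has); (7,4,has); added nodes 15, 16, 17, 18, 19, 20, 21; added edges (18,0,has); (18,15,has); (18,17,has); (19,2,has); (19,15,has); (19,16,has); (20,4,has); (20,16,has); (20,17,has); (21,15,has); (21,16,has); (21,17,has); result: nodes: 0:pt, 1:pt, 2:pt, 3:pt, 4:pt, 8:pt, 9:pt, 10:pt, 11:F, 12:F, 13:F, 14:F, 15:pt, 16:pt, 17:pt, 18:F, 19:F, 20:F, 21:F edges: (11,1,has); (11,8,has); (11,10,has); (12,3,has); (12,8,has); (12,9,has); (13,4,has); (13,9,has); (13,10,has); (14,8,has); (14,9,has); (14,10,has); (18,0,has); (18,15,has); (18,17,has); (19,2,has); (19,15,has); (19,16,has); (20,4,has); (20,16,has); (20,17,has); (21,15,has); (21,16,has); (21,17,has)
final:
nodes: 0:pt, 1:pt, 2:pt, 3:pt, 4:pt, 8:pt, 9:pt, 10:pt, 11:F, 12:F, 13:F, 14:F, 15:pt, 16:pt, 17:pt, 18:F, 19:F, 20:F, 21:F
edges: (11,1,has); (11,8,has); (11,10,has); (12,3,has); (12,8,has); (12,9,has); (13,4,has); (13,9,has); (13,10,has); (14,8,has); (14,9,has); (14,10,has); (18,0,has); (18,15,has); (18,17,has); (19,2,has); (19,15,has); (19,16,has); (20,4,has); (20,16,has); (20,17,has); (21,15,has); (21,16,has); (21,17,has)


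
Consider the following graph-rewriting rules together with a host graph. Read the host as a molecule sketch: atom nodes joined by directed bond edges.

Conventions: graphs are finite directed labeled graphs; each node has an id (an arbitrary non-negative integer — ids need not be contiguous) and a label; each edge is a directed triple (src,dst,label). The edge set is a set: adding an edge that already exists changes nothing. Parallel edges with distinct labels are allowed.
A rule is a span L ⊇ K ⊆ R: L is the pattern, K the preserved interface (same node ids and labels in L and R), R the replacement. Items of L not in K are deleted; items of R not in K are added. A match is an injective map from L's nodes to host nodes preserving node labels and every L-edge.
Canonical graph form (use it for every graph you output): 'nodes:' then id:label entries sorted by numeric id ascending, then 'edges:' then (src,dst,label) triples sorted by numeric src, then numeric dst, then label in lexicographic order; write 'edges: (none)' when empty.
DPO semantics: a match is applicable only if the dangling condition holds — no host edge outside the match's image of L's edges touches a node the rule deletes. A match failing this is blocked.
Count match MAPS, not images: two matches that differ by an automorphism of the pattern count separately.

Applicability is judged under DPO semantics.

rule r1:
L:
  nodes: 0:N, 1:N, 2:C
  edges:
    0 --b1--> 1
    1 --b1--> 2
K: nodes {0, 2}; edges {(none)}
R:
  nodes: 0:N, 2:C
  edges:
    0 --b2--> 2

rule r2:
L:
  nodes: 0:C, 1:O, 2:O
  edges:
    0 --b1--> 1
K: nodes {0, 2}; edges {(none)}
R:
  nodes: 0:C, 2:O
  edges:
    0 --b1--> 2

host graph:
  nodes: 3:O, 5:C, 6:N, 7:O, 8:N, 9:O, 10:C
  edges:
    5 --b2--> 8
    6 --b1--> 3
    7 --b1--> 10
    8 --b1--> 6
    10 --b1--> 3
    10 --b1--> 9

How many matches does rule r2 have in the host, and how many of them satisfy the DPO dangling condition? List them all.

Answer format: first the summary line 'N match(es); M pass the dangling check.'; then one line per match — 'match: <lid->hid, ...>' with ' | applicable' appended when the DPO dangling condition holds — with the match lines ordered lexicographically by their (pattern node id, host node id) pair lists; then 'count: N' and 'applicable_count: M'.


4 match(es); 2 pass the dangling check.
match: 0->10, 1->3, 2->7
match: 0->10, 1->3, 2->9
match: 0->10, 1->9, 2->3 | applicable
match: 0->10, 1->9, 2->7 | applicable
count: 4
applicable_count: 2


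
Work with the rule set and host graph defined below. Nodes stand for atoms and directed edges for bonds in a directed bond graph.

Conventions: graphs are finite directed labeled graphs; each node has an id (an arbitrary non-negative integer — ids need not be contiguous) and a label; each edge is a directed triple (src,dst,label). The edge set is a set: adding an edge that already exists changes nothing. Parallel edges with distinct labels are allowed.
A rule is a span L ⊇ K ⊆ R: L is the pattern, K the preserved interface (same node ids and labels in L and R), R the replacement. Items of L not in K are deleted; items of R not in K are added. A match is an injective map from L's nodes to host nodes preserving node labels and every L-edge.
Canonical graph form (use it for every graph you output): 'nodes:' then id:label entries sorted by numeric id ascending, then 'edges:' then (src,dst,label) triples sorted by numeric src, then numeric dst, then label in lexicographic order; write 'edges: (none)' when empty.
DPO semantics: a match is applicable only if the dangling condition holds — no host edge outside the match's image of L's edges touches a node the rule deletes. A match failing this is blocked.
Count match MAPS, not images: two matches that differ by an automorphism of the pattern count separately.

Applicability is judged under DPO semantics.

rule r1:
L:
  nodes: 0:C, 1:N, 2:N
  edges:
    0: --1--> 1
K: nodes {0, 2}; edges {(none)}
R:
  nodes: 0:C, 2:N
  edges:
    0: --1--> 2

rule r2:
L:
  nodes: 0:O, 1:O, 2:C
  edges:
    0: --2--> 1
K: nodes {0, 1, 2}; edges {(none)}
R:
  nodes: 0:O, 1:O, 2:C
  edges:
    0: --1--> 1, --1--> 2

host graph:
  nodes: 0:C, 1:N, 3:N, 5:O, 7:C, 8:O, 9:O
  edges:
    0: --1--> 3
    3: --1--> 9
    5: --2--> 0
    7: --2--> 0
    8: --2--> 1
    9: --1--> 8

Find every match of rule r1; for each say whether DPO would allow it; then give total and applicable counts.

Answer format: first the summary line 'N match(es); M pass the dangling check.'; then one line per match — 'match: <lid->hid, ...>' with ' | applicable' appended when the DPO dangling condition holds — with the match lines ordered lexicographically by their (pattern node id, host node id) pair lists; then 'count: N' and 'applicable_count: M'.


1 match(es); 0 pass the dangling check.
match: 0->0, 1->3, 2->1
count: 1
applicable_count: 0


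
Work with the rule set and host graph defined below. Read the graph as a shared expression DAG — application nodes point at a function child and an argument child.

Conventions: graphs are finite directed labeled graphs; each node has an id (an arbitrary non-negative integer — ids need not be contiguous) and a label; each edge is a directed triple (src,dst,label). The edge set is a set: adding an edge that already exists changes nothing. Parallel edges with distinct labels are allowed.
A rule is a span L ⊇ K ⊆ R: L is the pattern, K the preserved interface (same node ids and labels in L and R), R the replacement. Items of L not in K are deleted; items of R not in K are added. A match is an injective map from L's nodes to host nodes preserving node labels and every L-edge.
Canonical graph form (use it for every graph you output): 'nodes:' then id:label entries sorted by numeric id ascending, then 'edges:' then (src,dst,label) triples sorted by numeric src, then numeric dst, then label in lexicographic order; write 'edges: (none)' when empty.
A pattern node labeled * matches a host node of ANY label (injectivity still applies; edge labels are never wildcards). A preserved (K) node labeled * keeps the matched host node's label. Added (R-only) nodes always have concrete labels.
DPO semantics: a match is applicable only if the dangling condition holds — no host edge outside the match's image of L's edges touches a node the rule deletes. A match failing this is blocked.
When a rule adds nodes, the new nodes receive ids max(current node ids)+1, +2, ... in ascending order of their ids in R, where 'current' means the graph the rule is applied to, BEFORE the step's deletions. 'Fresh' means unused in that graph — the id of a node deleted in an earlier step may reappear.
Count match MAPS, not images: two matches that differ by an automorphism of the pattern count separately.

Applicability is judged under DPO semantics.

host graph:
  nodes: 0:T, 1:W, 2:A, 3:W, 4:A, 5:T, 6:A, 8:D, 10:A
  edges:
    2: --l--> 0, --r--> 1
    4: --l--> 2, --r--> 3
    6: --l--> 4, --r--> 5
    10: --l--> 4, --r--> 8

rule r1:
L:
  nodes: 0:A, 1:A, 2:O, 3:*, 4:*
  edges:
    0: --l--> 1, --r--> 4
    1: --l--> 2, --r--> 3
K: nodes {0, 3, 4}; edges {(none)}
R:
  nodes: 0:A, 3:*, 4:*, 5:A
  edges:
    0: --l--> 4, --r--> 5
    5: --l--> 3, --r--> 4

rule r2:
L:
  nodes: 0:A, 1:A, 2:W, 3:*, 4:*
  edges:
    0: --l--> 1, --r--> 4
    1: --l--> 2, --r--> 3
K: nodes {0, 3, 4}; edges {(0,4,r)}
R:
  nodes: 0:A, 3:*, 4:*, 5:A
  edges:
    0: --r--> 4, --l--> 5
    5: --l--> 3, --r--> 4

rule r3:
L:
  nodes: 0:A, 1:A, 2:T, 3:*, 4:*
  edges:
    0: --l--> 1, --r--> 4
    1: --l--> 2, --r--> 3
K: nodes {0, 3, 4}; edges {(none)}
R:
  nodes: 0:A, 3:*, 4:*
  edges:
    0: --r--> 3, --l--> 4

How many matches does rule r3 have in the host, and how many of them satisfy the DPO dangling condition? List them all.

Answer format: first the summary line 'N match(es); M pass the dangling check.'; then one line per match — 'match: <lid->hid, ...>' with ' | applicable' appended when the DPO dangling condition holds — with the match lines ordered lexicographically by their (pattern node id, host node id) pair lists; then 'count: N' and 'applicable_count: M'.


1 match(es); 1 pass the dangling check.
match: 0->4, 1->2, 2->0, 3->1, 4->3 | applicable
count: 1
applicable_count: 1


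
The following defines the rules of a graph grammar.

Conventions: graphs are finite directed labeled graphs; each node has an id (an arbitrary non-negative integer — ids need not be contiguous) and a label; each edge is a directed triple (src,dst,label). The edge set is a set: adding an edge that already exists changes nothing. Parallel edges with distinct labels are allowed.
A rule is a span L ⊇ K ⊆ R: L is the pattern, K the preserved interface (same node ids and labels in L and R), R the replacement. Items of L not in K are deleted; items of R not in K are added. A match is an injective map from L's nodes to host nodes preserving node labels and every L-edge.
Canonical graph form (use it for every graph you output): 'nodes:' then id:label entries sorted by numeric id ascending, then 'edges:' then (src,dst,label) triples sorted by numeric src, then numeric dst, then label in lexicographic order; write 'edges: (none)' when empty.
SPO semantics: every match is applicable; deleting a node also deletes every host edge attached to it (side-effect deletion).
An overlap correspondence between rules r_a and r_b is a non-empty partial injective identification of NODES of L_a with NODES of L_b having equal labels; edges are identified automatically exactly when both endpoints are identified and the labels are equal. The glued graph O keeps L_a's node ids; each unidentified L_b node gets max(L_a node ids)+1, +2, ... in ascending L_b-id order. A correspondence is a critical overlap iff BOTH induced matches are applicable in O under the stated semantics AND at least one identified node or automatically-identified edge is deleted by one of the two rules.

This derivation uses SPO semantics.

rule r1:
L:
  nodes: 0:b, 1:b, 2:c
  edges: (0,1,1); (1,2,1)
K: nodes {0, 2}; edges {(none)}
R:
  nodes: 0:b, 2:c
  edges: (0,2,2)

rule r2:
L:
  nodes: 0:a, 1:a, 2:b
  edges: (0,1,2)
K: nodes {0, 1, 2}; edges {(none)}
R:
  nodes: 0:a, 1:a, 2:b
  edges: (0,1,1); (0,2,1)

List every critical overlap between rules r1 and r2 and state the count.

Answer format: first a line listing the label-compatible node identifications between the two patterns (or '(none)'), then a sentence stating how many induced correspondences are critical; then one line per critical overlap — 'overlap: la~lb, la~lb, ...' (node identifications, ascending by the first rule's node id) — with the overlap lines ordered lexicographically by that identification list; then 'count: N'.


label-compatible node identifications between L(r1) and L(r2): 0~2, 1~2
1 of the induced correspondences is a critical overlap of r1 and r2.
overlap: 1~2
count: 1


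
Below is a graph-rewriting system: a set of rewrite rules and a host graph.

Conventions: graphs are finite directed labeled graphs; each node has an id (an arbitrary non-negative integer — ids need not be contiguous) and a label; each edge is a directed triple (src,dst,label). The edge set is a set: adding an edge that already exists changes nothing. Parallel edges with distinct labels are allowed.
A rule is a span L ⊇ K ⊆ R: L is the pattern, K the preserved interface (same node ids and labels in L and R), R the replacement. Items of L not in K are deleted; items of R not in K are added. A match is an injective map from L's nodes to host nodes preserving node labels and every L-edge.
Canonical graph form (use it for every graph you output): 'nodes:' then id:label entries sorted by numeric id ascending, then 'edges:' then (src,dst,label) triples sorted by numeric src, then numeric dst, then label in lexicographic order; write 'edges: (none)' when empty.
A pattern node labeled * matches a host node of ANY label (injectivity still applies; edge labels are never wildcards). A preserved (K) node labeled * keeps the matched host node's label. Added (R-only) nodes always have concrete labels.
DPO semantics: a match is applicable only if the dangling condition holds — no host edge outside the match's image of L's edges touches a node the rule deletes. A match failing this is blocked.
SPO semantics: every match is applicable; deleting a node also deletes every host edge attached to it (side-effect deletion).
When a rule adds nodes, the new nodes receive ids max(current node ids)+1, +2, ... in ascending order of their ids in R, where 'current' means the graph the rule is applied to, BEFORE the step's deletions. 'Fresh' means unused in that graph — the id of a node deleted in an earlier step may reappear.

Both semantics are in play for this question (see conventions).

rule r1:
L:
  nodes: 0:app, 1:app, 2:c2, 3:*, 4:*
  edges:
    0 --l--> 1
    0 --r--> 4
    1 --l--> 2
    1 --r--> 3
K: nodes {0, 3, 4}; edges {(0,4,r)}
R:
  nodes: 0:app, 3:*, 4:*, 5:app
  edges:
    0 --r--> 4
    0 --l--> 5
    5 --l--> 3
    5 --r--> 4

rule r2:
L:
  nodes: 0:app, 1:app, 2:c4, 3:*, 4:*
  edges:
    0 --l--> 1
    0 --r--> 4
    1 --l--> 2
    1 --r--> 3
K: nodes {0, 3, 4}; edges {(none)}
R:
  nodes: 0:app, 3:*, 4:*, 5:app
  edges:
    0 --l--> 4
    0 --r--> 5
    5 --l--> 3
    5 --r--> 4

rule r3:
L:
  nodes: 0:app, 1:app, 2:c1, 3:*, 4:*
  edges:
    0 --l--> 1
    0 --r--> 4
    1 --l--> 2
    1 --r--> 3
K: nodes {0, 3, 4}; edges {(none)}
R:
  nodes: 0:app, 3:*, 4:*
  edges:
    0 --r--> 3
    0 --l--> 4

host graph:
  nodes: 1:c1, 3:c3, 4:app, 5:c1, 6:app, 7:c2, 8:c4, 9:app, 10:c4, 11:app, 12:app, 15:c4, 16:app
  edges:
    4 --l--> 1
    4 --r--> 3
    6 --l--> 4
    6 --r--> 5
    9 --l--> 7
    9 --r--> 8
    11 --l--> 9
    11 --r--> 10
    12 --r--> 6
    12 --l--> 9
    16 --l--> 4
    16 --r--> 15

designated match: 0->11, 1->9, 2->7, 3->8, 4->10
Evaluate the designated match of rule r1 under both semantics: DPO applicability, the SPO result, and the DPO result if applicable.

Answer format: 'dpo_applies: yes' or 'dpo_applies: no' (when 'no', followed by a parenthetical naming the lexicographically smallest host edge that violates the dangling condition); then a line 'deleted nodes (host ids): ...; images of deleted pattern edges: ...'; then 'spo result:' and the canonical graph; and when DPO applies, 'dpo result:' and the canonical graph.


dpo_applies: no
(the rule deletes node 9, which keeps host edge (12,9,l) outside the match image — the dangling condition fails, DPO blocks; SPO proceeds and side-deletes such edges)
deleted nodes (host ids): 7, 9; images of deleted pattern edges: (9,7,l); (9,8,r); (11,9,l)
spo result:
nodes: 1:c1, 3:c3, 4:app, 5:c1, 6:app, 8:c4, 10:c4, 11:app, 12:app, 15:c4, 16:app, 17:app
edges: (4,1,l); (4,3,r); (6,4,l); (6,5,r); (11,10,r); (11,17,l); (12,6,r); (16,4,l); (16,15,r); (17,8,l); (17,10,r)


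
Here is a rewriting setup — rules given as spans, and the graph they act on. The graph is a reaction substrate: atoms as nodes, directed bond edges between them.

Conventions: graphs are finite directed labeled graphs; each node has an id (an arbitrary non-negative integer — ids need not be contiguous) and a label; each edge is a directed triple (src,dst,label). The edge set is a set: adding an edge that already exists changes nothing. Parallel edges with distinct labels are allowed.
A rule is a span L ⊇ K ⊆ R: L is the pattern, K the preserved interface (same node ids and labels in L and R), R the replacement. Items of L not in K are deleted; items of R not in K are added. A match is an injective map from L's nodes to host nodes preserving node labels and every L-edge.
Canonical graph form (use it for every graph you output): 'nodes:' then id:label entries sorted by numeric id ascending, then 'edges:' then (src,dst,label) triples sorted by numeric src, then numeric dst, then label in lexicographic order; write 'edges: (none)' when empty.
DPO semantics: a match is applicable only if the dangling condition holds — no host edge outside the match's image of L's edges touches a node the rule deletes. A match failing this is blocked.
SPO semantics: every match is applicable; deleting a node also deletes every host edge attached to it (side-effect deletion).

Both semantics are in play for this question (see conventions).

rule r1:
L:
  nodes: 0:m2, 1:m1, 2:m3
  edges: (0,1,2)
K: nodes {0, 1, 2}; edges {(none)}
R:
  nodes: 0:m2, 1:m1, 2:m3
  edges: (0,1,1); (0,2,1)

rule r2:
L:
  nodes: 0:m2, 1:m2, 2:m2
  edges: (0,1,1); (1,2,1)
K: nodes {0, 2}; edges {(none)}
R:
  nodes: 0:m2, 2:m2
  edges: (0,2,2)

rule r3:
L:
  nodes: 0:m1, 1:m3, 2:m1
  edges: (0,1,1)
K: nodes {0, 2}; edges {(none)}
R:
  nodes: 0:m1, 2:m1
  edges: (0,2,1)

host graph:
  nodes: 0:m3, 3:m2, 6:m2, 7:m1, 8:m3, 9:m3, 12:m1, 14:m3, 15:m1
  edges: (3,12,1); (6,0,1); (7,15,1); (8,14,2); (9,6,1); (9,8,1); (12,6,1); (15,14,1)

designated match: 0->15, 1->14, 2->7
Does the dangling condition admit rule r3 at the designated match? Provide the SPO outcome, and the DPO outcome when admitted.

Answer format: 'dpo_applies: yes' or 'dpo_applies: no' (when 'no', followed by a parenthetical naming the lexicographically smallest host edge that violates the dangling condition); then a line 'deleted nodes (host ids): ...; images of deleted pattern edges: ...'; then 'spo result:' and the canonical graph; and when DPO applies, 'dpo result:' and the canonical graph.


dpo_applies: no
(the rule deletes node 14, which keeps host edge (8,14,2) outside the match image — the dangling condition fails, DPO blocks; SPO proceeds and side-deletes such edges)
deleted nodes (host ids): 14; images of deleted pattern edges: (15,14,1)
spo result:
nodes: 0:m3, 3:m2, 6:m2, 7:m1, 8:m3, 9:m3, 12:m1, 15:m1
edges: (3,12,1); (6,0,1); (7,15,1); (9,6,1); (9,8,1); (12,6,1); (15,7,1)
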